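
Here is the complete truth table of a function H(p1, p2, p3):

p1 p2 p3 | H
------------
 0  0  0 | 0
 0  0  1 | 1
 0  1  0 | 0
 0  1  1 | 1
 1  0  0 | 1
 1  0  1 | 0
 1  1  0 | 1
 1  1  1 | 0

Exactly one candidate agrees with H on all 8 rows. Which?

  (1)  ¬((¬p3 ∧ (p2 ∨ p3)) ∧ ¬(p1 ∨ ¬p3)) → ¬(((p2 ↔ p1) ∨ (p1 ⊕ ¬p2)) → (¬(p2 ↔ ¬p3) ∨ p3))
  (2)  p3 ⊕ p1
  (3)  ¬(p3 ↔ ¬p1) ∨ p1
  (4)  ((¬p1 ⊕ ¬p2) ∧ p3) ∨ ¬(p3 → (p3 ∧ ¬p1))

2

(1) disagrees with H on (0,0,1) (formula → 0, table → 1); rule it out.
(3) disagrees with H on (0,0,0) (formula → 1, table → 0); rule it out.
(4) disagrees with H on (0,0,1) (formula → 0, table → 1); rule it out.
That leaves (2). Evaluating it on every row reproduces the table of H exactly.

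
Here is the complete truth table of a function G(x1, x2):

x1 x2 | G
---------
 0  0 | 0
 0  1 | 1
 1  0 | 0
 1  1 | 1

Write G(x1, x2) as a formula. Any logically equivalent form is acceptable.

The output simply equals x2.

G(x1, x2) = x2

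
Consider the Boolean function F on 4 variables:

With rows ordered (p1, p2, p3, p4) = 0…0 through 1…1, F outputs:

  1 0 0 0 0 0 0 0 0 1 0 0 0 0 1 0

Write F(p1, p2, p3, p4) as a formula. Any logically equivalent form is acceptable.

F(p1, p2, p3, p4) = ((((~p1 & ~p2) & ~p3) & ~p4) | (((p1 & ~p2) & ~p3) & p4)) | (((p1 & p2) & p3) & ~p4)

The 1-rows are (0,0,0,0), (1,0,0,1), (1,1,1,0). Each contributes one minterm — ¬p1·¬p2·¬p3·¬p4; p1·¬p2·¬p3·p4; p1·p2·p3·¬p4 — and their disjunction is a sum-of-products form of F.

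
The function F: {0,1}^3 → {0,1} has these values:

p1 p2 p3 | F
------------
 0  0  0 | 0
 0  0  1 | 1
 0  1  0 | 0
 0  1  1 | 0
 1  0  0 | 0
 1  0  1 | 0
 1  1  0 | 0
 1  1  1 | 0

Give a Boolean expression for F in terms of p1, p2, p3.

F is 1 on exactly one input, (0,0,1), whose minterm is ¬p1·¬p2·p3. So F is just that conjunction.

F(p1, p2, p3) = (NOT p1 AND NOT p2) AND p3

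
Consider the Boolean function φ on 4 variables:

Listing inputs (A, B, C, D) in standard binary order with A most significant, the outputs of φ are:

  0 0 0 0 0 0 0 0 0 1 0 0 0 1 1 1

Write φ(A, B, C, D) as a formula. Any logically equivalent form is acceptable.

φ(A, B, C, D) = (((((A · B') · C') · D) + (((A · B) · C') · D)) + (((A · B) · C) · D')) + (((A · B) · C) · D)

Collect the rows where φ=1 — (1,0,0,1), (1,1,0,1), (1,1,1,0), (1,1,1,1) — and write one minterm per row: A·¬B·¬C·D, A·B·¬C·D, A·B·C·¬D, A·B·C·D. Their union (logical OR) reproduces the table exactly.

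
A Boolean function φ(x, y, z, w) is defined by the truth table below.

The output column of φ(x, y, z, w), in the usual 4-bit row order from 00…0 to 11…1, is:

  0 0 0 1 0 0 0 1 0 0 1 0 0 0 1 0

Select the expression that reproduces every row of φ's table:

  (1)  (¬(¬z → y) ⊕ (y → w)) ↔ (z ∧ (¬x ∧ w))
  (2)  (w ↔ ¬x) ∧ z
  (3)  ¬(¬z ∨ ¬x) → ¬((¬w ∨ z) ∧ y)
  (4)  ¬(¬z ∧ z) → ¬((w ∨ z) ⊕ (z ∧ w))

(1) fails at (0,0,0,0): the formula yields 1, φ is 0.
(3) fails at (0,0,0,0): the formula yields 1, φ is 0.
(4) fails at (0,0,0,0): the formula yields 1, φ is 0.
Only (2) survives; checking it on all 16 rows confirms it matches φ.

2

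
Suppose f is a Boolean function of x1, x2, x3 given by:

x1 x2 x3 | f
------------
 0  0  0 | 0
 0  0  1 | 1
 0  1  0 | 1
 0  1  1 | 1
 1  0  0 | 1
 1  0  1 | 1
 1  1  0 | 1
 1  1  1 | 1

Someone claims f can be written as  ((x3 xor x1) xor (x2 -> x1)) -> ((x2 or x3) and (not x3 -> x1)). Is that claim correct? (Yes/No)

Check the formula against f row by row:
  x1=0, x2=0, x3=0: formula gives 0, f = 0 ✓
  x1=0, x2=0, x3=1: formula gives 1, f = 1 ✓
  x1=0, x2=1, x3=0: formula gives 1, f = 1 ✓
  x1=0, x2=1, x3=1: formula gives 1, f = 1 ✓
  x1=1, x2=0, x3=0: formula gives 1, f = 1 ✓
  …and likewise for the remaining 3 rows.
Every row agrees, so the formula is equivalent.

Yes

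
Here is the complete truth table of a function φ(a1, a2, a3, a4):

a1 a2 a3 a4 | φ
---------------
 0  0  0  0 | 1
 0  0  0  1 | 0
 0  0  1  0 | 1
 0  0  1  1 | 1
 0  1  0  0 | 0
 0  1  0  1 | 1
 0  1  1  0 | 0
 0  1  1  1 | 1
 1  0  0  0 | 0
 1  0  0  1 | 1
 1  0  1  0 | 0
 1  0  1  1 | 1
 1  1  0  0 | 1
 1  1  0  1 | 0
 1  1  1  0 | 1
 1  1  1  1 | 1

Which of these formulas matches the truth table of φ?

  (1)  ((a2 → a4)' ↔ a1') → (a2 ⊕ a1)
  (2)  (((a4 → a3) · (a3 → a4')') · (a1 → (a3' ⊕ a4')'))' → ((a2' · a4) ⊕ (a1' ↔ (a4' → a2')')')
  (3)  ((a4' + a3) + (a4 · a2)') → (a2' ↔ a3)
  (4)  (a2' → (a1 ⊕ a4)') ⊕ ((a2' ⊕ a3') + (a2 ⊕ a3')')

2

(1) disagrees with φ on (0,0,0,1) (formula → 1, table → 0); rule it out.
(3) disagrees with φ on (0,0,0,0) (formula → 0, table → 1); rule it out.
(4) disagrees with φ on (0,0,1,0) (formula → 0, table → 1); rule it out.
(2) is the remaining candidate, and it agrees with φ on all 16 inputs.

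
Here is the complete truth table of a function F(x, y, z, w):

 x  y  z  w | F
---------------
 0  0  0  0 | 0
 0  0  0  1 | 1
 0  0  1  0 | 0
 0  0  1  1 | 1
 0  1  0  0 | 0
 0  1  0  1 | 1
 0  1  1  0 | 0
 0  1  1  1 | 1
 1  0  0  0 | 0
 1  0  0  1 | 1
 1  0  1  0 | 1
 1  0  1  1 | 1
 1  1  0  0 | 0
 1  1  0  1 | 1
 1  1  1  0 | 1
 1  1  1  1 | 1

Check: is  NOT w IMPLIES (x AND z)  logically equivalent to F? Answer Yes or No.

Yes

Evaluate NOT w IMPLIES (x AND z) on each row and compare to F:
  x=0, y=0, z=0, w=0: formula gives 0, F = 0 ✓
  x=0, y=0, z=0, w=1: formula gives 1, F = 1 ✓
  x=0, y=0, z=1, w=0: formula gives 0, F = 0 ✓
  x=0, y=0, z=1, w=1: formula gives 1, F = 1 ✓
  … (the remaining 12 rows also agree.)
Every row agrees, so the formula is equivalent.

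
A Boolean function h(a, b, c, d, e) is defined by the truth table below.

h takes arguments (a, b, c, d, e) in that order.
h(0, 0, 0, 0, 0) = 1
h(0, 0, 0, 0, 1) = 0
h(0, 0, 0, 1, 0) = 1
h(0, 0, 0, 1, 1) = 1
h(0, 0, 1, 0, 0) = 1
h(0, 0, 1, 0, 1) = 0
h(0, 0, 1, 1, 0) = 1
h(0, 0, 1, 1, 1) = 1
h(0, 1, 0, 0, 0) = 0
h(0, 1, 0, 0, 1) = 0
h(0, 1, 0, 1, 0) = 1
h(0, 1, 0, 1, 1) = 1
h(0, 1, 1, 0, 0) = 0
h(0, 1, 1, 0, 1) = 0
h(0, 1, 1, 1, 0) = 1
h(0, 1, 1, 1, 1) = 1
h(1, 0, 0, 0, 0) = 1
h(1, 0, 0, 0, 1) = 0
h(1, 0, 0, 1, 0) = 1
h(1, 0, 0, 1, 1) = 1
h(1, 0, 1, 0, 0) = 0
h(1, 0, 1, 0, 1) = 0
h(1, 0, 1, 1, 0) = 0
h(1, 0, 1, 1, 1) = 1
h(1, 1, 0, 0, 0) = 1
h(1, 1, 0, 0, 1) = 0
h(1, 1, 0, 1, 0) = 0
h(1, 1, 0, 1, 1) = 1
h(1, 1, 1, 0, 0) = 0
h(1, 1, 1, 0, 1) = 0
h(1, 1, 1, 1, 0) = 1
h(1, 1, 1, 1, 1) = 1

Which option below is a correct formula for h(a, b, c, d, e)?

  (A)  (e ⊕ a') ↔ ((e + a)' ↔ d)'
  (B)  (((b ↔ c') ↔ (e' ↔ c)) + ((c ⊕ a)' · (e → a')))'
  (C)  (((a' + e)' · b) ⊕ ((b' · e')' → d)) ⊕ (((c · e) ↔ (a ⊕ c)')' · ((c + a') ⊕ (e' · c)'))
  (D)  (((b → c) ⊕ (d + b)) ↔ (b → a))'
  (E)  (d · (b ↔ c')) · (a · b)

C

(A) disagrees with h on (0,0,0,0,1) (formula → 1, table → 0); rule it out.
(B) disagrees with h on (0,0,0,0,0) (formula → 0, table → 1); rule it out.
(D) disagrees with h on (0,0,0,0,0) (formula → 0, table → 1); rule it out.
(E) disagrees with h on (0,0,0,0,0) (formula → 0, table → 1); rule it out.
That leaves (C). Evaluating it on every row reproduces the table of h exactly.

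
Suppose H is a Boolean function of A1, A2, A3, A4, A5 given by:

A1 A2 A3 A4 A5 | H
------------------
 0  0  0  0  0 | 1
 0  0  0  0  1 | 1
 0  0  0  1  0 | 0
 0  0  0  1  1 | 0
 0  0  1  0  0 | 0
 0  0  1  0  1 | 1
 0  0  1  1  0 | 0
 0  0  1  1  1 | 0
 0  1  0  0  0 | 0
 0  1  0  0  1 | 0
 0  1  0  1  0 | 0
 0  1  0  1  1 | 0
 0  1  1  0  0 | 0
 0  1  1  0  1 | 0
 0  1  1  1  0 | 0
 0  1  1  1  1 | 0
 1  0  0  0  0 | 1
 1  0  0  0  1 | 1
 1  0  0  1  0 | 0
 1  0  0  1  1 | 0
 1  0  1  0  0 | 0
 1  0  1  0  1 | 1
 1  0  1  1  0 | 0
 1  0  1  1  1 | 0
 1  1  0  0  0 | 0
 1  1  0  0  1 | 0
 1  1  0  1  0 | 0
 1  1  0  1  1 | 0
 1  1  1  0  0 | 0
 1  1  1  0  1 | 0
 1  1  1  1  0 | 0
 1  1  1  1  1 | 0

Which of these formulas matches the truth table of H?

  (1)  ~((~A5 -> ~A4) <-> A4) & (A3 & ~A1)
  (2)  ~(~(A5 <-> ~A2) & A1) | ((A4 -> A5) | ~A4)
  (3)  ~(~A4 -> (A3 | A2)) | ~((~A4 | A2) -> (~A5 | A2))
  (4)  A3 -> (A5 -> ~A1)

3

(1) disagrees with H on (0,0,0,0,0) (formula → 0, table → 1); rule it out.
(2) disagrees with H on (0,0,0,1,0) (formula → 1, table → 0); rule it out.
(4) disagrees with H on (0,0,0,1,0) (formula → 1, table → 0); rule it out.
Only (3) survives; checking it on all 32 rows confirms it matches H.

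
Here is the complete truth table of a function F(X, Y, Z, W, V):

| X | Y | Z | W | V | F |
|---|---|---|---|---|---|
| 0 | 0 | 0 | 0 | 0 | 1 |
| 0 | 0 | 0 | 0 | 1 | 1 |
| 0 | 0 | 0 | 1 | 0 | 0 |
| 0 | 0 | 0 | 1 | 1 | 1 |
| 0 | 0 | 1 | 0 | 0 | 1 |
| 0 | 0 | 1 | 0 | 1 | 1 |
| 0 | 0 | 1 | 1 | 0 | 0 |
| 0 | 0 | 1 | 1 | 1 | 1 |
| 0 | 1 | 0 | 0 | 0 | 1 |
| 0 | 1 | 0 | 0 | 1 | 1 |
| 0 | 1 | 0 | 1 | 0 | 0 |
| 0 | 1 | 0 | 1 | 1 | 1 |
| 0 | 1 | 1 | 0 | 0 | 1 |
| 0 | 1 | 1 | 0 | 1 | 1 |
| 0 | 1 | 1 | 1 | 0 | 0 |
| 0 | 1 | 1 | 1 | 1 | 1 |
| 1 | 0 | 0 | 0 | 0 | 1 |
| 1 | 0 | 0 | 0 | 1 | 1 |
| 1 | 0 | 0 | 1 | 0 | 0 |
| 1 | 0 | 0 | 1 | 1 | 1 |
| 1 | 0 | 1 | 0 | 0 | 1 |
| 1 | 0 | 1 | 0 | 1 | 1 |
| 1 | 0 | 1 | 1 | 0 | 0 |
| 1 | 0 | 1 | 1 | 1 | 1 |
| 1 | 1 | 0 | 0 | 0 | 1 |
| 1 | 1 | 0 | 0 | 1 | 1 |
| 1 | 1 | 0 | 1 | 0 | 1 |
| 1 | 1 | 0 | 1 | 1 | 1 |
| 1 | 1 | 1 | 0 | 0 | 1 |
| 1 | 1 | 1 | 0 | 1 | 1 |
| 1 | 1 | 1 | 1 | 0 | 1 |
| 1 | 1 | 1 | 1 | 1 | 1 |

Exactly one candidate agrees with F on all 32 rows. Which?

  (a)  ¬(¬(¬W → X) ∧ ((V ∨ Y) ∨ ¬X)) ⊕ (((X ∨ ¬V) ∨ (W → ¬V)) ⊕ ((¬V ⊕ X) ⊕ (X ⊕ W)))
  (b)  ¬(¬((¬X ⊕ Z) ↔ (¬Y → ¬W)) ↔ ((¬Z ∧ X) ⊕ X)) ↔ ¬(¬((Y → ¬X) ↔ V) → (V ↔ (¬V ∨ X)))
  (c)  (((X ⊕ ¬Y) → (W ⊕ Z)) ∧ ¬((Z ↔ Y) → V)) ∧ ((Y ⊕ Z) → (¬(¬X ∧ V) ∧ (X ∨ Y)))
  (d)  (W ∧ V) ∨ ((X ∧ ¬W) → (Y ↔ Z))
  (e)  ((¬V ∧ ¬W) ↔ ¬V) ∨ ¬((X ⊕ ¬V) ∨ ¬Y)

(a) disagrees with F on (0,0,0,0,0) (formula → 0, table → 1); rule it out.
(b) disagrees with F on (0,0,0,0,0) (formula → 0, table → 1); rule it out.
(c) disagrees with F on (0,0,0,0,0) (formula → 0, table → 1); rule it out.
(d) disagrees with F on (0,0,0,1,0) (formula → 1, table → 0); rule it out.
Only (e) survives; checking it on all 32 rows confirms it matches F.

e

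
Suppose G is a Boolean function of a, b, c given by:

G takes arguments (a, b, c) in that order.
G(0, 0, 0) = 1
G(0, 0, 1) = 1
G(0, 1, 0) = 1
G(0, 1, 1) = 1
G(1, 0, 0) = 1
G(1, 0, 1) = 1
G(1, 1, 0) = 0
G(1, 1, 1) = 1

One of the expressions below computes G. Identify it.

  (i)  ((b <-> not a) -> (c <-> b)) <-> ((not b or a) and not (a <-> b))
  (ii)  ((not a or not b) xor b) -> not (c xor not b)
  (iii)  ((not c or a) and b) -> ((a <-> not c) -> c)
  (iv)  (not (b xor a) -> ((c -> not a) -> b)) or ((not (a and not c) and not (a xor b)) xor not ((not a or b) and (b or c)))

iii

(i) disagrees with G on (0,0,0) (formula → 0, table → 1); rule it out.
(ii) disagrees with G on (0,0,0) (formula → 0, table → 1); rule it out.
(iv) disagrees with G on (0,0,0) (formula → 0, table → 1); rule it out.
Only (iii) survives; checking it on all 8 rows confirms it matches G.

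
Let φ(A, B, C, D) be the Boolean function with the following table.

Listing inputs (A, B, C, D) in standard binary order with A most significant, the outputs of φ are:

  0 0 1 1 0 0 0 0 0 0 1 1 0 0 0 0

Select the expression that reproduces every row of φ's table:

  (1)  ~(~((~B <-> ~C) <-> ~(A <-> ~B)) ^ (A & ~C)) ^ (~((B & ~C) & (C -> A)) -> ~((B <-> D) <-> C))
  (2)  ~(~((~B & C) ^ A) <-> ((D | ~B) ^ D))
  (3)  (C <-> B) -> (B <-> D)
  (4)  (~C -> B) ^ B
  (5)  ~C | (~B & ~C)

(1) disagrees with φ on (0,0,0,1) (formula → 1, table → 0); rule it out.
(2) disagrees with φ on (0,0,0,1) (formula → 1, table → 0); rule it out.
(3) disagrees with φ on (0,0,0,0) (formula → 1, table → 0); rule it out.
(5) disagrees with φ on (0,0,0,0) (formula → 1, table → 0); rule it out.
That leaves (4). Evaluating it on every row reproduces the table of φ exactly.

4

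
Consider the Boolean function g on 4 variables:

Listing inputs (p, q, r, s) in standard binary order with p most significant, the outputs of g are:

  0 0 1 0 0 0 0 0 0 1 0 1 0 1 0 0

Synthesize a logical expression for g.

g(p, q, r, s) = (((((¬p ∧ ¬q) ∧ r) ∧ ¬s) ∨ (((p ∧ ¬q) ∧ ¬r) ∧ s)) ∨ (((p ∧ ¬q) ∧ r) ∧ s)) ∨ (((p ∧ q) ∧ ¬r) ∧ s)

The 1-rows are (0,0,1,0), (1,0,0,1), (1,0,1,1), (1,1,0,1). Each contributes one minterm — ¬p·¬q·r·¬s; p·¬q·¬r·s; p·¬q·r·s; p·q·¬r·s — and their disjunction is a sum-of-products form of g.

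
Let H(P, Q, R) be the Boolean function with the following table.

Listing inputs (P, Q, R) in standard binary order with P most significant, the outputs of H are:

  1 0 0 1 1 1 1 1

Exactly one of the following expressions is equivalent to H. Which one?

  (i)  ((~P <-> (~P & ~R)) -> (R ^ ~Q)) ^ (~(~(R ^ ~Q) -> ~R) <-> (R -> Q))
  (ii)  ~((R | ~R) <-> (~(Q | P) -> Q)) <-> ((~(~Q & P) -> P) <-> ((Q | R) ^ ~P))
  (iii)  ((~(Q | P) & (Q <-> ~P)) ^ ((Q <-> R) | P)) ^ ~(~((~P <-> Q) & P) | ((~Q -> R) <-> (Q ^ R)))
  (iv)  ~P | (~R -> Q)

(i) fails at (0,0,1): the formula yields 1, H is 0.
(ii) fails at (0,0,0): the formula yields 0, H is 1.
(iv) fails at (0,0,1): the formula yields 1, H is 0.
(iii) is the remaining candidate, and it agrees with H on all 8 inputs.

iii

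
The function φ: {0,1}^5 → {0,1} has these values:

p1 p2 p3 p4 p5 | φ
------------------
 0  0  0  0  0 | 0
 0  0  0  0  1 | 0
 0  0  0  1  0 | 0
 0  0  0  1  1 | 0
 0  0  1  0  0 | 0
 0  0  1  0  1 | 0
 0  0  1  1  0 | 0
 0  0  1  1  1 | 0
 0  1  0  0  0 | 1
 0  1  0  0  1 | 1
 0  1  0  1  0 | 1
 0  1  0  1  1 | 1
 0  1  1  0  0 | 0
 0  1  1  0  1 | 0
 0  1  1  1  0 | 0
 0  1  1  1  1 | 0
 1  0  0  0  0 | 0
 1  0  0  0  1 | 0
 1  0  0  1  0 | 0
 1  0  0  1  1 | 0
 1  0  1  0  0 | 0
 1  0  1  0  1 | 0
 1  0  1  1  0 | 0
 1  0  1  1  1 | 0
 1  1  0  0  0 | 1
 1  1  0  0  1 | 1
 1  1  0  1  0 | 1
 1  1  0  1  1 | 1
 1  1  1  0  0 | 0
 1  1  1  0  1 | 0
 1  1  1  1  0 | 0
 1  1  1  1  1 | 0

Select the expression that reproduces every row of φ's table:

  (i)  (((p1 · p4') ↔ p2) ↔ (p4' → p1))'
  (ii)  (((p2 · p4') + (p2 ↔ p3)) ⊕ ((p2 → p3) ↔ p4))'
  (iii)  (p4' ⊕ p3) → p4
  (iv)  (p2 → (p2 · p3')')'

iv

(i) disagrees with φ on (0,0,0,0,0) (formula → 1, table → 0); rule it out.
(ii) disagrees with φ on (0,0,0,1,0) (formula → 1, table → 0); rule it out.
(iii) disagrees with φ on (0,0,0,1,0) (formula → 1, table → 0); rule it out.
That leaves (iv). Evaluating it on every row reproduces the table of φ exactly.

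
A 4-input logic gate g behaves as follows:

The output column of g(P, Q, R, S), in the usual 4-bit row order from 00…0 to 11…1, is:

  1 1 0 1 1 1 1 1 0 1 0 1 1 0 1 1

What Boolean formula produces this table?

g(P, Q, R, S) = ¬((((((¬P ∧ ¬Q) ∧ R) ∧ ¬S) ∨ (((P ∧ ¬Q) ∧ ¬R) ∧ ¬S)) ∨ (((P ∧ ¬Q) ∧ R) ∧ ¬S)) ∨ (((P ∧ Q) ∧ ¬R) ∧ S))

There are just 4 zero rows: (0,0,1,0), (1,0,0,0), (1,0,1,0), (1,1,0,1). Their minterms are ¬P·¬Q·R·¬S, P·¬Q·¬R·¬S, P·¬Q·R·¬S, P·Q·¬R·S; the OR of those covers precisely the 0-outputs, and negating it yields g.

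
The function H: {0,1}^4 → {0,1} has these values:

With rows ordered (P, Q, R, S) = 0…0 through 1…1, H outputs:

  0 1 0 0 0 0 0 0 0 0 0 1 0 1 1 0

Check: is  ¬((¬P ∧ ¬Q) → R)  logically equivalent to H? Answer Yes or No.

Test each input against both H and the formula:
  P=0, Q=0, R=0, S=0: formula gives 1, but H = 0 ✗
Since they disagree at (0,0,0,0), the expression is not a correct formula for H.

No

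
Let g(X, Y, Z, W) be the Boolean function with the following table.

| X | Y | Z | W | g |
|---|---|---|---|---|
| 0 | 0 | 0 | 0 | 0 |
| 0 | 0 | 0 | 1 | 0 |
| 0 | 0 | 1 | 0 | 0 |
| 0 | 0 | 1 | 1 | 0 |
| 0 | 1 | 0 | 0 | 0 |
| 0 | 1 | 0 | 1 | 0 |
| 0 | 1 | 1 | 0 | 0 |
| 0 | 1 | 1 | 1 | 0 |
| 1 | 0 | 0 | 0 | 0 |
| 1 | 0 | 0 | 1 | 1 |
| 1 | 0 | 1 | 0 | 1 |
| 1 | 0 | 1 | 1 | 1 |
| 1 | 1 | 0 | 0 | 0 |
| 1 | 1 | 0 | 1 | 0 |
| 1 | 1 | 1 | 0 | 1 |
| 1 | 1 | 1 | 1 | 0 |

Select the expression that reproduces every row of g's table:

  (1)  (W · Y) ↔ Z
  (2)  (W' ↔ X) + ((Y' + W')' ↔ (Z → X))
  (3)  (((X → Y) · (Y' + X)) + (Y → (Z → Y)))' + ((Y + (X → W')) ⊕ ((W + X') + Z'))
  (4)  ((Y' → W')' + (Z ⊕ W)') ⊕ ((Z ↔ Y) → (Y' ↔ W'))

3

(1) disagrees with g on (0,0,0,0) (formula → 1, table → 0); rule it out.
(2) disagrees with g on (0,0,0,1) (formula → 1, table → 0); rule it out.
(4) disagrees with g on (0,0,0,1) (formula → 1, table → 0); rule it out.
(3) is the remaining candidate, and it agrees with g on all 16 inputs.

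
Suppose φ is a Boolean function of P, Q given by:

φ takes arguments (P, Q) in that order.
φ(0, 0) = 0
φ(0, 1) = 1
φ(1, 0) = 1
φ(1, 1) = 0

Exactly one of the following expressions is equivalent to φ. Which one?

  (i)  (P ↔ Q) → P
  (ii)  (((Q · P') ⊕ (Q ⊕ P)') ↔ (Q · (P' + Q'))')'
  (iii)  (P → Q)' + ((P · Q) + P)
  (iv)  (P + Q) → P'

(i) disagrees with φ on (1,1) (formula → 1, table → 0); rule it out.
(iii) disagrees with φ on (0,1) (formula → 0, table → 1); rule it out.
(iv) disagrees with φ on (0,0) (formula → 1, table → 0); rule it out.
(ii) is the remaining candidate, and it agrees with φ on all 4 inputs.

ii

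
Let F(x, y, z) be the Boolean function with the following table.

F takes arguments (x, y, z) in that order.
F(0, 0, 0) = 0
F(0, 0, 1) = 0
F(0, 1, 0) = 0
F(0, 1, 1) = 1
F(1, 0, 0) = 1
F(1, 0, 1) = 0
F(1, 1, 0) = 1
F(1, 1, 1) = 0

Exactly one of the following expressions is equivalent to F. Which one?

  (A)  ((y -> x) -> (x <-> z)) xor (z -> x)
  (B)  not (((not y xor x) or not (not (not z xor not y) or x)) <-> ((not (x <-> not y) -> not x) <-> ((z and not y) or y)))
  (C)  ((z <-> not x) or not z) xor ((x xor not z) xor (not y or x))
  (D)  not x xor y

(B) fails at (0,0,0): the formula yields 1, F is 0.
(C) fails at (0,0,0): the formula yields 1, F is 0.
(D) fails at (0,0,0): the formula yields 1, F is 0.
Only (A) survives; checking it on all 8 rows confirms it matches F.

A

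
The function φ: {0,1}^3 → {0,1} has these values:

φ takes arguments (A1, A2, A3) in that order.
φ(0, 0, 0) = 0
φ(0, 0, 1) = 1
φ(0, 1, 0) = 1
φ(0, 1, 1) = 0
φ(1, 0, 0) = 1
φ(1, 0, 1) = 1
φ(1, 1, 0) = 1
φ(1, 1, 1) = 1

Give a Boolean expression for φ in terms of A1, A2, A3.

The 0-rows are (0,0,0), (0,1,1). Take each as a conjunction (¬A1·¬A2·¬A3, ¬A1·A2·A3), form their disjunction, and complement — that gives a formula that is 1 everywhere φ is.

φ(A1, A2, A3) = not (((not A1 and not A2) and not A3) or ((not A1 and A2) and A3))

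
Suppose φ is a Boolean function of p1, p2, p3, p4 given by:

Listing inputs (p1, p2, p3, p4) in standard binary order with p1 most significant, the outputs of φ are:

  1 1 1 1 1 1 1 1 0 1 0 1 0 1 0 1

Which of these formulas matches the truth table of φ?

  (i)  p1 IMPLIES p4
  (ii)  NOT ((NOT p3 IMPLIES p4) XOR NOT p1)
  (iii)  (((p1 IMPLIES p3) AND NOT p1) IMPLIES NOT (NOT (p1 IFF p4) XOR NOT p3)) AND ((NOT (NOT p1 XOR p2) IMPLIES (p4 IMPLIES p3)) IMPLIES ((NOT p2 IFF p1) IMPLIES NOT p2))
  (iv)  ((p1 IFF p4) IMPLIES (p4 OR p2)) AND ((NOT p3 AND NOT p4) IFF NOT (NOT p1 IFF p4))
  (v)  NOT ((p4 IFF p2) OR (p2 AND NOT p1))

(ii) disagrees with φ on (0,0,0,0) (formula → 0, table → 1); rule it out.
(iii) disagrees with φ on (0,0,0,0) (formula → 0, table → 1); rule it out.
(iv) disagrees with φ on (0,0,0,0) (formula → 0, table → 1); rule it out.
(v) disagrees with φ on (0,0,0,0) (formula → 0, table → 1); rule it out.
(i) is the remaining candidate, and it agrees with φ on all 16 inputs.

i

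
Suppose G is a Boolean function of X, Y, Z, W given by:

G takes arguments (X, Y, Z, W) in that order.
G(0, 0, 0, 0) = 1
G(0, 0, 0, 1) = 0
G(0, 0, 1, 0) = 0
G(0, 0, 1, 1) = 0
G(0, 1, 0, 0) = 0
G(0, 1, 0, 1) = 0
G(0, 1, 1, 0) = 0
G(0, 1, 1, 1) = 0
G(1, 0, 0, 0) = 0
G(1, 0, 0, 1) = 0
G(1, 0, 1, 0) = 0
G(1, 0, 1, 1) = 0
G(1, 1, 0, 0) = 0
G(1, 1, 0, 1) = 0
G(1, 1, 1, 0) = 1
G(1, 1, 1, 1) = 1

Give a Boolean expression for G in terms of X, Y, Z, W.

G(X, Y, Z, W) = ((((X' · Y') · Z') · W') + (((X · Y) · Z) · W')) + (((X · Y) · Z) · W)

Collect the rows where G=1 — (0,0,0,0), (1,1,1,0), (1,1,1,1) — and write one minterm per row: ¬X·¬Y·¬Z·¬W, X·Y·Z·¬W, X·Y·Z·W. Their union (logical OR) reproduces the table exactly.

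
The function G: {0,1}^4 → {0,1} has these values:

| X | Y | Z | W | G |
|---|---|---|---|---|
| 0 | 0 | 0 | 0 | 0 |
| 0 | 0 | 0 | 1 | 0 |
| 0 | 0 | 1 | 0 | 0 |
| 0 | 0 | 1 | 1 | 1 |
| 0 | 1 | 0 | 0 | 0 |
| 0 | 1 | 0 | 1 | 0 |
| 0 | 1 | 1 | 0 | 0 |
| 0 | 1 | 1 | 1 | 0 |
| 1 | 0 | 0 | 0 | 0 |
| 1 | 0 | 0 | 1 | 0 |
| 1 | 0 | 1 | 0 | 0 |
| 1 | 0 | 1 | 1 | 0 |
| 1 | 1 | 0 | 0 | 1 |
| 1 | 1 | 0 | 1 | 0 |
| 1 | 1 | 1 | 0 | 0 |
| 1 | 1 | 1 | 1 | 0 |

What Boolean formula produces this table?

G(X, Y, Z, W) = (((X' · Y') · Z) · W) + (((X · Y) · Z') · W')

Collect the rows where G=1 — (0,0,1,1), (1,1,0,0) — and write one minterm per row: ¬X·¬Y·Z·W, X·Y·¬Z·¬W. Their union (logical OR) reproduces the table exactly.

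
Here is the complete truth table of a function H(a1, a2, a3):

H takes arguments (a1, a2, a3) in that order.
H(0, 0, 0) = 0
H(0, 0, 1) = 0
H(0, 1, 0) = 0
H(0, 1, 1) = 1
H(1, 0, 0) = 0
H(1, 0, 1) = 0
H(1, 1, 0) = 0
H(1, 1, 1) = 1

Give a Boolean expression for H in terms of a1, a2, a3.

The 1-rows are (0,1,1), (1,1,1). Each contributes one minterm — ¬a1·a2·a3; a1·a2·a3 — and their disjunction is a sum-of-products form of H.

H(a1, a2, a3) = ((not a1 and a2) and a3) or ((a1 and a2) and a3)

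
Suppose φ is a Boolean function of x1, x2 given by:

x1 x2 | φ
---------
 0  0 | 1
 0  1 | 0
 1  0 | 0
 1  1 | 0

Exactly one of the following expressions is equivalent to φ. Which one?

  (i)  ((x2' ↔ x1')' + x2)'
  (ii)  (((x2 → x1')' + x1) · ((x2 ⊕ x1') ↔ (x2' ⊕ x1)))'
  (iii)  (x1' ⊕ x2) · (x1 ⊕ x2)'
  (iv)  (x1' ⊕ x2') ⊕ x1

(ii): at (0,1) it gives 1, but φ = 0 — eliminated.
(iii): at (1,1) it gives 1, but φ = 0 — eliminated.
(iv): at (0,0) it gives 0, but φ = 1 — eliminated.
(i) is the remaining candidate, and it agrees with φ on all 4 inputs.

i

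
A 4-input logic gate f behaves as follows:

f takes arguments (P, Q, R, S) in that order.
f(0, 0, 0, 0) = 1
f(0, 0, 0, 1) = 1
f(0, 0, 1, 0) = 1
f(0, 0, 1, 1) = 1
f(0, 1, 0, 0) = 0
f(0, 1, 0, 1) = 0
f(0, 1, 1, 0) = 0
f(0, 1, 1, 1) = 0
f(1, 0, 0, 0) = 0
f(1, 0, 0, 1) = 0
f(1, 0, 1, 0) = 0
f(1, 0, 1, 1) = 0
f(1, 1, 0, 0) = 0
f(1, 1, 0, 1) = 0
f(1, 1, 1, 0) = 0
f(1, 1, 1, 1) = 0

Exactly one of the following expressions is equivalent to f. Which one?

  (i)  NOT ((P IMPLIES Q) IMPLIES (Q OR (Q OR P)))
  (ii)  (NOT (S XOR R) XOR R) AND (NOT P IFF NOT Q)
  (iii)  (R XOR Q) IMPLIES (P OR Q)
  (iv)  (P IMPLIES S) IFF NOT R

(ii) disagrees with f on (0,0,0,1) (formula → 0, table → 1); rule it out.
(iii) disagrees with f on (0,0,1,0) (formula → 0, table → 1); rule it out.
(iv) disagrees with f on (0,0,1,0) (formula → 0, table → 1); rule it out.
(i) is the remaining candidate, and it agrees with f on all 16 inputs.

i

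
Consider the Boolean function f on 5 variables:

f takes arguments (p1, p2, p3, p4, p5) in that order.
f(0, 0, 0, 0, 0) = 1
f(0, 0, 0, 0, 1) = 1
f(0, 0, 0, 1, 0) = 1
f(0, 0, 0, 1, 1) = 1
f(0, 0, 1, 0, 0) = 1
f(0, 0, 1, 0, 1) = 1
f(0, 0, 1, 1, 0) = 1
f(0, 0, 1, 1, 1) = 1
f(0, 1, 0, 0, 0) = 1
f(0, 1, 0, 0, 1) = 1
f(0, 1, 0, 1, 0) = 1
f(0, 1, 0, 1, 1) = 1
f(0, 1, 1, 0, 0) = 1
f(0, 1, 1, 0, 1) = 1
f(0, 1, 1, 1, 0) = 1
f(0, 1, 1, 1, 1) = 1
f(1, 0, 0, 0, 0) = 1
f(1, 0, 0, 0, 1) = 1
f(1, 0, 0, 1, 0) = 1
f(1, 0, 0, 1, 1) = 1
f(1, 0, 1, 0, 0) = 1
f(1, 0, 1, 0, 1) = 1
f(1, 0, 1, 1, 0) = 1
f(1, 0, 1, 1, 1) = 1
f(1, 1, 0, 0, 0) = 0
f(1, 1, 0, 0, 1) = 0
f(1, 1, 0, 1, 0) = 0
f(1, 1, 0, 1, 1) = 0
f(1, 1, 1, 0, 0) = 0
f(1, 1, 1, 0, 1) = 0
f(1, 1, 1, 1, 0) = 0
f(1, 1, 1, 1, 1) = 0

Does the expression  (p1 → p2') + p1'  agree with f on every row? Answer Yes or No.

Check the formula against f row by row:
  p1=0, p2=0, p3=0, p4=0, p5=0: formula gives 1, f = 1 ✓
  p1=0, p2=0, p3=0, p4=0, p5=1: formula gives 1, f = 1 ✓
  p1=0, p2=0, p3=0, p4=1, p5=0: formula gives 1, f = 1 ✓
  p1=0, p2=0, p3=0, p4=1, p5=1: formula gives 1, f = 1 ✓
  … (the remaining 28 rows also agree.)
Every row agrees, so the formula is equivalent.

Yes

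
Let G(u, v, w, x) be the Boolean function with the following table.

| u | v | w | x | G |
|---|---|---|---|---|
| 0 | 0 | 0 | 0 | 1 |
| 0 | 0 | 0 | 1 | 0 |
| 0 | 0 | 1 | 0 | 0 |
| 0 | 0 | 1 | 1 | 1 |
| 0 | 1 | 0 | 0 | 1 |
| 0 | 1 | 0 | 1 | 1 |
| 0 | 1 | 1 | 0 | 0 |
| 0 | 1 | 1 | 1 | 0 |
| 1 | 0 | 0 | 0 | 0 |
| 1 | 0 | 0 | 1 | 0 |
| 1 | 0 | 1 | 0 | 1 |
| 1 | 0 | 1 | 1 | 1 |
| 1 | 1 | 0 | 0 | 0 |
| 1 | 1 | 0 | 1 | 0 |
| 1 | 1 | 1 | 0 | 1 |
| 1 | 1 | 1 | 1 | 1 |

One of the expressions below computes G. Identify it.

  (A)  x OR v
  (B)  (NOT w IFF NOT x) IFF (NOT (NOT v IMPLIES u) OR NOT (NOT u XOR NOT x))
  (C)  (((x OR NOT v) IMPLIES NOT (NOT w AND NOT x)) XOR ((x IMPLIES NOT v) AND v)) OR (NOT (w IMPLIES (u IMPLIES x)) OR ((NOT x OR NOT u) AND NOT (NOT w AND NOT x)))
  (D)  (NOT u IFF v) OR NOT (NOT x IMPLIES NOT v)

B

(A): at (0,0,0,0) it gives 0, but G = 1 — eliminated.
(C): at (0,0,0,0) it gives 0, but G = 1 — eliminated.
(D): at (0,0,0,0) it gives 0, but G = 1 — eliminated.
(B) is the remaining candidate, and it agrees with G on all 16 inputs.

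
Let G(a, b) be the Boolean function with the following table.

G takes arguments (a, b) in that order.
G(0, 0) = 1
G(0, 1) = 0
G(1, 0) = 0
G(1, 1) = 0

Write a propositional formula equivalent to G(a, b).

G(a, b) = NOT a AND NOT b

Only row (0,0) gives 1. That row's minterm ¬a·¬b is G directly.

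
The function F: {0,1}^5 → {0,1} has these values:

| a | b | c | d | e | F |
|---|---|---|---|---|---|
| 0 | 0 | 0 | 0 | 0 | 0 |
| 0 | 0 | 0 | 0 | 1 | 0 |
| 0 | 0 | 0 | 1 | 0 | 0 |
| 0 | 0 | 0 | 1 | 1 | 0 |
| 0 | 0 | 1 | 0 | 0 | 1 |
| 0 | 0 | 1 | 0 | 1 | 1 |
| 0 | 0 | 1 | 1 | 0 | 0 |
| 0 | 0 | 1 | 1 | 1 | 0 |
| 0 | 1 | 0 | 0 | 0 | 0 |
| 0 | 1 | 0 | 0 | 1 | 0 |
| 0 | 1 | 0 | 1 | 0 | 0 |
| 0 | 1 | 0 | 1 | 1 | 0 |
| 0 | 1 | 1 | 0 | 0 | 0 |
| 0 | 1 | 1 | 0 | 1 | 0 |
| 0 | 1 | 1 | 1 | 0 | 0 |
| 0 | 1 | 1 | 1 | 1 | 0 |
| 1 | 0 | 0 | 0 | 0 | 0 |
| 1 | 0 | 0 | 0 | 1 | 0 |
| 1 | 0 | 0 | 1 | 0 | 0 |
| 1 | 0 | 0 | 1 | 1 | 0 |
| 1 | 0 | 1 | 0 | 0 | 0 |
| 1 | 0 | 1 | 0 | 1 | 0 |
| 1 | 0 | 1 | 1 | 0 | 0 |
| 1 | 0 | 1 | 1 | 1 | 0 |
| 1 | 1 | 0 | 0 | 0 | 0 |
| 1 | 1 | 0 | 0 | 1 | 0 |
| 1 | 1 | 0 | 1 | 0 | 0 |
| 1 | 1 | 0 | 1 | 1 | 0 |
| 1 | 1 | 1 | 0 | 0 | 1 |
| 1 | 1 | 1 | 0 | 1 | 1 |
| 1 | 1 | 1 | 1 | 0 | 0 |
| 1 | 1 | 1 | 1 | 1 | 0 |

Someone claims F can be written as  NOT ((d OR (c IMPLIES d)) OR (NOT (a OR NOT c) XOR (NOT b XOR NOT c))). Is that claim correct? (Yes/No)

Yes

Test each input against both F and the formula:
  a=0, b=0, c=0, d=0, e=0: formula gives 0, F = 0 ✓
  a=0, b=0, c=0, d=0, e=1: formula gives 0, F = 0 ✓
  a=0, b=0, c=0, d=1, e=0: formula gives 0, F = 0 ✓
  a=0, b=0, c=0, d=1, e=1: formula gives 0, F = 0 ✓
  … (the remaining 28 rows also agree.)
Every row agrees, so the formula is equivalent.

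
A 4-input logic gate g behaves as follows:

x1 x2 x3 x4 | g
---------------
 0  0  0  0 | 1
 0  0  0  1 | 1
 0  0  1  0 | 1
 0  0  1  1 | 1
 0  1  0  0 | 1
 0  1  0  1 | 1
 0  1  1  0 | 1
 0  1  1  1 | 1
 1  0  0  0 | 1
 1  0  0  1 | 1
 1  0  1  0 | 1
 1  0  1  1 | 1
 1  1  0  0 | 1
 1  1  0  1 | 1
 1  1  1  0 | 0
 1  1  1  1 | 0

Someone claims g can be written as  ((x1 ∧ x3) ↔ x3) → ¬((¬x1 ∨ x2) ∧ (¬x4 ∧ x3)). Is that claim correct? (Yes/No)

Check the formula against g row by row:
  x1=0, x2=0, x3=0, x4=0: formula gives 1, g = 1 ✓
  x1=0, x2=0, x3=0, x4=1: formula gives 1, g = 1 ✓
  x1=0, x2=0, x3=1, x4=0: formula gives 1, g = 1 ✓
  x1=0, x2=0, x3=1, x4=1: formula gives 1, g = 1 ✓
  …
  x1=1, x2=1, x3=1, x4=1: formula gives 1, but g = 0 ✗
Row (1,1,1,1) is a counterexample, so the formula is not equivalent to g.

No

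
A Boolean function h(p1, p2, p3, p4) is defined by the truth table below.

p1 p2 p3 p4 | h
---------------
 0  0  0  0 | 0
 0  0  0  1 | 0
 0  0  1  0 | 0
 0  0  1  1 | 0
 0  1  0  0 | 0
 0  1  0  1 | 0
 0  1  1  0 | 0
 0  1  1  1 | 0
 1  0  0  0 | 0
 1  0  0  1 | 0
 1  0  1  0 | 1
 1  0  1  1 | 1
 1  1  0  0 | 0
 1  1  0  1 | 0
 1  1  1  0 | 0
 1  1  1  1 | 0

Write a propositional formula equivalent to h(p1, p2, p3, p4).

The 1-rows are (1,0,1,0), (1,0,1,1). Each contributes one minterm — p1·¬p2·p3·¬p4; p1·¬p2·p3·p4 — and their disjunction is a sum-of-products form of h.

h(p1, p2, p3, p4) = (((p1 · p2') · p3) · p4') + (((p1 · p2') · p3) · p4)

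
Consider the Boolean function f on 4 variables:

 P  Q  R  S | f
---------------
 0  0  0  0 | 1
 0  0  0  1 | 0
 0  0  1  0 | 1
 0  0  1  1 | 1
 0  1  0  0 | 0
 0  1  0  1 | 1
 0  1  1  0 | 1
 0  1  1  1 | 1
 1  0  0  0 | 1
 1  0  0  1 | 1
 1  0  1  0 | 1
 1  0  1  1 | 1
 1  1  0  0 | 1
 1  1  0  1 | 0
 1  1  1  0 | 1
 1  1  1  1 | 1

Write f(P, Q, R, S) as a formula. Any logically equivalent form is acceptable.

There are just 3 zero rows: (0,0,0,1), (0,1,0,0), (1,1,0,1). Their minterms are ¬P·¬Q·¬R·S, ¬P·Q·¬R·¬S, P·Q·¬R·S; the OR of those covers precisely the 0-outputs, and negating it yields f.

f(P, Q, R, S) = NOT (((((NOT P AND NOT Q) AND NOT R) AND S) OR (((NOT P AND Q) AND NOT R) AND NOT S)) OR (((P AND Q) AND NOT R) AND S))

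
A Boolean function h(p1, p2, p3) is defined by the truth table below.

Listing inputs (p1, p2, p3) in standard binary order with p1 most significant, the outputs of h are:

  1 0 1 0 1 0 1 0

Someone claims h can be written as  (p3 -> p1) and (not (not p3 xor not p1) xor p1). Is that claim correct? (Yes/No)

Yes

Evaluate (p3 -> p1) and (not (not p3 xor not p1) xor p1) on each row and compare to h:
  p1=0, p2=0, p3=0: formula gives 1, h = 1 ✓
  p1=0, p2=0, p3=1: formula gives 0, h = 0 ✓
  p1=0, p2=1, p3=0: formula gives 1, h = 1 ✓
  p1=0, p2=1, p3=1: formula gives 0, h = 0 ✓
  p1=1, p2=0, p3=0: formula gives 1, h = 1 ✓
  …and likewise for the remaining 3 rows.
No disagreement on any input; they are logically equivalent.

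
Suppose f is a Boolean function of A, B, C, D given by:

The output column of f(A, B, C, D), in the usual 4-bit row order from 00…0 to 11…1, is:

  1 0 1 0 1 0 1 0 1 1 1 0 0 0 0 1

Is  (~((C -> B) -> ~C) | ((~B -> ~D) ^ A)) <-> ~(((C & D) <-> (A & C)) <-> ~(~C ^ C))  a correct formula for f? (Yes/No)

Check the formula against f row by row:
  A=0, B=0, C=0, D=0: formula gives 1, f = 1 ✓
  A=0, B=0, C=0, D=1: formula gives 0, f = 0 ✓
  A=0, B=0, C=1, D=0: formula gives 1, f = 1 ✓
  A=0, B=0, C=1, D=1: formula gives 1, but f = 0 ✗
A single disagreement suffices: at (0,0,1,1) they differ, so the formula does not compute f.

No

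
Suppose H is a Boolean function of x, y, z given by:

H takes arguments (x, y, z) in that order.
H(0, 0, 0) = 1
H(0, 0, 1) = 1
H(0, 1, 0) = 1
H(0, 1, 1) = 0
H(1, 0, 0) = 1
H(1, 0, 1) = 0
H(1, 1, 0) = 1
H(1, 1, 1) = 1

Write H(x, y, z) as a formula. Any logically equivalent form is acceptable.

There are just 2 zero rows: (0,1,1), (1,0,1). Their minterms are ¬x·y·z, x·¬y·z; the OR of those covers precisely the 0-outputs, and negating it yields H.

H(x, y, z) = ~(((~x & y) & z) | ((x & ~y) & z))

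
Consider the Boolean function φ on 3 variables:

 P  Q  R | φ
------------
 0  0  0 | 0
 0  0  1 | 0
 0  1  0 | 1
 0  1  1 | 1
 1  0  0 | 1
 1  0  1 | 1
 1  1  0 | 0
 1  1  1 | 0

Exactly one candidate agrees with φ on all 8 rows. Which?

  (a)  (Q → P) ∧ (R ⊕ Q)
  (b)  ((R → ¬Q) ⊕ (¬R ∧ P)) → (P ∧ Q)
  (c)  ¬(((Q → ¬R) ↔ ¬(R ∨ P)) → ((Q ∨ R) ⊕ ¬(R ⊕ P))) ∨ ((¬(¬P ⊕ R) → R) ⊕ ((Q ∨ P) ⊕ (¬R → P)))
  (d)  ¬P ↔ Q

(a): at (0,0,1) it gives 1, but φ = 0 — eliminated.
(b): at (0,1,0) it gives 0, but φ = 1 — eliminated.
(c): at (0,0,0) it gives 1, but φ = 0 — eliminated.
That leaves (d). Evaluating it on every row reproduces the table of φ exactly.

d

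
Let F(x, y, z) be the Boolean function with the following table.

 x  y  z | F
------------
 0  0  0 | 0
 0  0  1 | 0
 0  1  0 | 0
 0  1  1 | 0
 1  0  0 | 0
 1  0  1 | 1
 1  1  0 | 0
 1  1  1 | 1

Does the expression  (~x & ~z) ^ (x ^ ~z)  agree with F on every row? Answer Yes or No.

Check the formula against F row by row:
  x=0, y=0, z=0: formula gives 0, F = 0 ✓
  x=0, y=0, z=1: formula gives 0, F = 0 ✓
  x=0, y=1, z=0: formula gives 0, F = 0 ✓
  x=0, y=1, z=1: formula gives 0, F = 0 ✓
  x=1, y=0, z=0: formula gives 0, F = 0 ✓
  … (the remaining 3 rows also agree.)
No disagreement on any input; they are logically equivalent.

Yes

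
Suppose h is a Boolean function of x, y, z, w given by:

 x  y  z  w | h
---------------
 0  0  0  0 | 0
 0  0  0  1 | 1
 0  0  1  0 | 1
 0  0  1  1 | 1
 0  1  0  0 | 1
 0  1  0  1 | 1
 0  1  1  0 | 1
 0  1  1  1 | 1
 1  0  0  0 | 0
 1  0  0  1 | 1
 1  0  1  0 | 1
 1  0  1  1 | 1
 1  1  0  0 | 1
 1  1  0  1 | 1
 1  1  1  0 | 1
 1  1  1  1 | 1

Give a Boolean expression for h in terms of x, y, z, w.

h(x, y, z, w) = ((((x' · y') · z') · w') + (((x · y') · z') · w'))'

h is 0 on only 2 rows — (0,0,0,0), (1,0,0,0). Writing each as a minterm (¬x·¬y·¬z·¬w, x·¬y·¬z·¬w) and OR-ing them characterizes exactly where h=0, so h is the negation of that disjunction.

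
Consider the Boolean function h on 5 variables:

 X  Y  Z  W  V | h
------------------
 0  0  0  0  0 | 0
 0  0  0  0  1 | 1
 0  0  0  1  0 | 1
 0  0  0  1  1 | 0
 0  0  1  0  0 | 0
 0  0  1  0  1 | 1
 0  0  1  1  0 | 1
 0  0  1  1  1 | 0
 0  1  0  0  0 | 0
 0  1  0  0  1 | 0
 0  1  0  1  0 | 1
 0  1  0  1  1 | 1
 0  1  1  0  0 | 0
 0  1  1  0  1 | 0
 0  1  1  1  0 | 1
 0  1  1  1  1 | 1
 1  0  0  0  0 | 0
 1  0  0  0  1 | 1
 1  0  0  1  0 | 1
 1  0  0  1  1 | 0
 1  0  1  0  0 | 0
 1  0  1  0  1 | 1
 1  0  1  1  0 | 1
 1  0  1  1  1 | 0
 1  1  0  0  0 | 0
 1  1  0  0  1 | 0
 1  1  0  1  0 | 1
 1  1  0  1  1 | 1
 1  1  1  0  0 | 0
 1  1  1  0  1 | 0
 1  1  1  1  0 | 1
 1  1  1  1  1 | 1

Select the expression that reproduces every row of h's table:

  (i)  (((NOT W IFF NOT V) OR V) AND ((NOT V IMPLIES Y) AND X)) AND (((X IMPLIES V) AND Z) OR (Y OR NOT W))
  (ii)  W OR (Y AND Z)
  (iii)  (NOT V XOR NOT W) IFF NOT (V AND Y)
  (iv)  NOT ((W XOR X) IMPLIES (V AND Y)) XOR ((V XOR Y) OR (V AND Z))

iii

(i) disagrees with h on (0,0,0,0,1) (formula → 0, table → 1); rule it out.
(ii) disagrees with h on (0,0,0,0,1) (formula → 0, table → 1); rule it out.
(iv) disagrees with h on (0,1,0,0,0) (formula → 1, table → 0); rule it out.
Only (iii) survives; checking it on all 32 rows confirms it matches h.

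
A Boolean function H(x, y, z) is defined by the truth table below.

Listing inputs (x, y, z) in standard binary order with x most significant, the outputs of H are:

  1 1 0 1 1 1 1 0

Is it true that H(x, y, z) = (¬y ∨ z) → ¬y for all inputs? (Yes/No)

Evaluate (¬y ∨ z) → ¬y on each row and compare to H:
  x=0, y=0, z=0: formula gives 1, H = 1 ✓
  x=0, y=0, z=1: formula gives 1, H = 1 ✓
  x=0, y=1, z=0: formula gives 1, but H = 0 ✗
Since they disagree at (0,1,0), the expression is not a correct formula for H.

No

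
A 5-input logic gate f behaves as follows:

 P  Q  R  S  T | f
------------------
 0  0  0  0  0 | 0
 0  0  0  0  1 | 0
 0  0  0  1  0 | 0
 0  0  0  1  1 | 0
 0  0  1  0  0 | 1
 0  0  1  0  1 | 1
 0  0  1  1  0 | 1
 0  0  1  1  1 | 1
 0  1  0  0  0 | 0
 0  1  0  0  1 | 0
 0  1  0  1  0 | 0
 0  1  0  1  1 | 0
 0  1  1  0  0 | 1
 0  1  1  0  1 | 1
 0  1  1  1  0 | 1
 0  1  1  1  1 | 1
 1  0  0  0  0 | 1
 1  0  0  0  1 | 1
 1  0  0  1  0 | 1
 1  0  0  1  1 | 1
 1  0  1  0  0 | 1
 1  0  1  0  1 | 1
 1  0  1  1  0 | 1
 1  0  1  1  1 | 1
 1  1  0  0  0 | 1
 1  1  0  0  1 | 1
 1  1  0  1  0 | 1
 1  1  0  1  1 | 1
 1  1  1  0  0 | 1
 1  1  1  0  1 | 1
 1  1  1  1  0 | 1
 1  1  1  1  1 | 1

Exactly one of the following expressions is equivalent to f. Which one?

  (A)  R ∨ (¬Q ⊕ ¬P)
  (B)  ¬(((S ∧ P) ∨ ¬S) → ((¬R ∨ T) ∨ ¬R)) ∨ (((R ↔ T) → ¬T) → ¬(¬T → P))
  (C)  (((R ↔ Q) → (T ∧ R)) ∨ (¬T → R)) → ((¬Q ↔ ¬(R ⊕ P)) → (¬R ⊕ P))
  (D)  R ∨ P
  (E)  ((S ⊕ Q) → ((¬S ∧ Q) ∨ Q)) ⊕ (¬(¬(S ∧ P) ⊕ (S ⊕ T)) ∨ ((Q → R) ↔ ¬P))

(A) fails at (0,1,0,0,0): the formula yields 1, f is 0.
(B) fails at (0,0,0,0,0): the formula yields 1, f is 0.
(C) fails at (0,0,0,0,0): the formula yields 1, f is 0.
(E) fails at (0,0,0,1,0): the formula yields 1, f is 0.
That leaves (D). Evaluating it on every row reproduces the table of f exactly.

D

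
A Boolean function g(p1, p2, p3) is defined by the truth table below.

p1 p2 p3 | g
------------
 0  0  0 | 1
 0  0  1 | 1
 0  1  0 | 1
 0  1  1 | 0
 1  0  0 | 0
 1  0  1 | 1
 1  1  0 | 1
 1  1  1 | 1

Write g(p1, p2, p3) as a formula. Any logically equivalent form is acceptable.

g is 0 on only 2 rows — (0,1,1), (1,0,0). Writing each as a minterm (¬p1·p2·p3, p1·¬p2·¬p3) and OR-ing them characterizes exactly where g=0, so g is the negation of that disjunction.

g(p1, p2, p3) = ¬(((¬p1 ∧ p2) ∧ p3) ∨ ((p1 ∧ ¬p2) ∧ ¬p3))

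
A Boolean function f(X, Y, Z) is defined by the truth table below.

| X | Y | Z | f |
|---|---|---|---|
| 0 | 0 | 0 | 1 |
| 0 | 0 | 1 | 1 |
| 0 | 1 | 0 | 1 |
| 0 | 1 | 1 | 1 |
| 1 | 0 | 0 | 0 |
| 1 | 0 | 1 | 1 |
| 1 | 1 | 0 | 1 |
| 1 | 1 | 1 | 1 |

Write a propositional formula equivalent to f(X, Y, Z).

f(X, Y, Z) = ¬((X ∧ ¬Y) ∧ ¬Z)

Only row (1,0,0) gives 0. So f is 1 everywhere except there — the complement of the minterm X·¬Y·¬Z.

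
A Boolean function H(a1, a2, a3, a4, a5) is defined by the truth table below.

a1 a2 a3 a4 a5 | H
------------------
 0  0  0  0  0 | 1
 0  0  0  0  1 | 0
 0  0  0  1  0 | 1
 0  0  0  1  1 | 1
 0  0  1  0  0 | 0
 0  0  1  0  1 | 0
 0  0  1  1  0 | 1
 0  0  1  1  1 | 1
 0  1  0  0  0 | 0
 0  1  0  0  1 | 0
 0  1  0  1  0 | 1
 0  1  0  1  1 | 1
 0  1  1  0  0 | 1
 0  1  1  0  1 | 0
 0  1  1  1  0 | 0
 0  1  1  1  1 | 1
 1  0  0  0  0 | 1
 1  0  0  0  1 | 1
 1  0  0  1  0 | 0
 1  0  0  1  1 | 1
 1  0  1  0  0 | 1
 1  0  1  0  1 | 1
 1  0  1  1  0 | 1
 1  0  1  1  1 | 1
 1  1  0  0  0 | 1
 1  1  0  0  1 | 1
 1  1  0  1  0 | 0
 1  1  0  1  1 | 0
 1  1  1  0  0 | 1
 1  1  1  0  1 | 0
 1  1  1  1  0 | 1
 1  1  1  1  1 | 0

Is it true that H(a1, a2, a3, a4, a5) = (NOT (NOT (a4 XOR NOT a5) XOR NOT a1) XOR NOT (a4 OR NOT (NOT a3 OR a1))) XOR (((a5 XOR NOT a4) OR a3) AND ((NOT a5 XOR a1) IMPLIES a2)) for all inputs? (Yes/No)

Yes

Test each input against both H and the formula:
  a1=0, a2=0, a3=0, a4=0, a5=0: formula gives 1, H = 1 ✓
  a1=0, a2=0, a3=0, a4=0, a5=1: formula gives 0, H = 0 ✓
  a1=0, a2=0, a3=0, a4=1, a5=0: formula gives 1, H = 1 ✓
  a1=0, a2=0, a3=0, a4=1, a5=1: formula gives 1, H = 1 ✓
  …and likewise for the remaining 28 rows.
No disagreement on any input; they are logically equivalent.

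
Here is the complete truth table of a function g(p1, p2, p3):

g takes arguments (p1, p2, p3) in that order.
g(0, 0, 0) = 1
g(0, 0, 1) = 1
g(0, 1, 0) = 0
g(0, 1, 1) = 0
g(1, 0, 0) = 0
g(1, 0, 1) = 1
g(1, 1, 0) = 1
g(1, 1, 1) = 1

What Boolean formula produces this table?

g(p1, p2, p3) = ¬((((¬p1 ∧ p2) ∧ ¬p3) ∨ ((¬p1 ∧ p2) ∧ p3)) ∨ ((p1 ∧ ¬p2) ∧ ¬p3))

g is 0 on only 3 rows — (0,1,0), (0,1,1), (1,0,0). Writing each as a minterm (¬p1·p2·¬p3, ¬p1·p2·p3, p1·¬p2·¬p3) and OR-ing them characterizes exactly where g=0, so g is the negation of that disjunction.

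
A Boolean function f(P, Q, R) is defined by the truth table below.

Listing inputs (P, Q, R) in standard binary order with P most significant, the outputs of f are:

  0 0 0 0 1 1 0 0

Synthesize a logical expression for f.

Collect the rows where f=1 — (1,0,0), (1,0,1) — and write one minterm per row: P·¬Q·¬R, P·¬Q·R. Their union (logical OR) reproduces the table exactly.

f(P, Q, R) = ((P AND NOT Q) AND NOT R) OR ((P AND NOT Q) AND R)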